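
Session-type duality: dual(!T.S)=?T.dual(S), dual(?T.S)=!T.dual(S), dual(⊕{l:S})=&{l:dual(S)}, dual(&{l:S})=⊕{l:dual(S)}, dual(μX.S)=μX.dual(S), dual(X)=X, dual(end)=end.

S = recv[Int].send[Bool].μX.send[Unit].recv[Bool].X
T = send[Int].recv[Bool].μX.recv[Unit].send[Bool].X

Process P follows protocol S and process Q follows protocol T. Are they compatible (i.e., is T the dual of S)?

recv[Int] vs send[Int]  match
  send[Bool] vs recv[Bool]  match
    μX vs μX  match (rec unchanged)
      send[Unit] vs recv[Unit]  match
        recv[Bool] vs send[Bool]  match
          X vs X  match

YES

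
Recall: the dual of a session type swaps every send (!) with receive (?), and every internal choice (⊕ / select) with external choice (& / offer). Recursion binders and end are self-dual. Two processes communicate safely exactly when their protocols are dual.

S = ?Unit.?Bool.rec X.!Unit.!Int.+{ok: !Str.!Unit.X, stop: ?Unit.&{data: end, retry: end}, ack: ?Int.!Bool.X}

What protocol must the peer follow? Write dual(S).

?Unit = !Unit
  ?Bool = !Bool
    rec X = rec X  (μ self-dual)
      !Unit = ?Unit
        !Int = ?Int
          +{ok,stop,ack} = &{ok,stop,ack}  (select→offer)
            case ok:
              !Str = ?Str
                !Unit = ?Unit
                  X ↦ X
            case stop:
              ?Unit = !Unit
                &{data,retry} = +{data,retry}  (external→internal)
                  case data:
                    end ↦ end
                  case retry:
                    end ↦ end
            case ack:
              ?Int = !Int
                !Bool = ?Bool
                  X ↦ X

!Unit.!Bool.rec X.?Unit.?Int.&{ok: ?Str.?Unit.X, stop: !Unit.+{data: end, retry: end}, ack: !Int.?Bool.X}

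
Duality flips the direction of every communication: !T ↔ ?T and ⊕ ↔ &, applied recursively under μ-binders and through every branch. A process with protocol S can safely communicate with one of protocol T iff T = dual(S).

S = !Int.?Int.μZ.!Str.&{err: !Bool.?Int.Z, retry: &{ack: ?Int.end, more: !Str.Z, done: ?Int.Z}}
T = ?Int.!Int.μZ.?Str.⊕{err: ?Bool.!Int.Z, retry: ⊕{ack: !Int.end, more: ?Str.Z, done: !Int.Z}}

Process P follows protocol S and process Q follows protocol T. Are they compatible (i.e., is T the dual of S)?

YES

!Int vs ?Int  ✓
  ?Int vs !Int  ✓
    μZ vs μZ  ✓ (μ self-dual)
      !Str vs ?Str  ✓
        &{err,retry} vs ⊕{err,retry}  ✓ label sets agree
          [err]
            !Bool vs ?Bool  ✓
              ?Int vs !Int  ✓
                Z vs Z  ✓
          [retry]
            &{ack,more,done} vs ⊕{ack,more,done}  ✓ label sets agree
              [ack]
                ?Int vs !Int  ✓
                  end vs end  ✓
              [more]
                !Str vs ?Str  ✓
                  Z vs Z  ✓
              [done]
                ?Int vs !Int  ✓
                  Z vs Z  ✓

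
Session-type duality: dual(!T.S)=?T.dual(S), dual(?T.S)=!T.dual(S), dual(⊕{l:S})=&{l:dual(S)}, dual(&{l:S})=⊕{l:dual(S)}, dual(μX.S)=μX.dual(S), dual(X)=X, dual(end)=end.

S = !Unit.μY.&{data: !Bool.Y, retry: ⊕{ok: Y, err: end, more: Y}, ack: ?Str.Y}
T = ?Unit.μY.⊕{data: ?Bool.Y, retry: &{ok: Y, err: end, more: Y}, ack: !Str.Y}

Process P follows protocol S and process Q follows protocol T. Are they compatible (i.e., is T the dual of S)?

YES

!Unit ‖ ?Unit  match
  μY ‖ μY  match (rec unchanged)
    &{data,retry,ack} ‖ ⊕{data,retry,ack}  match label sets agree
      • data:
        !Bool ‖ ?Bool  match
          Y ‖ Y  match
      • retry:
        ⊕{ok,err,more} ‖ &{ok,err,more}  match label sets agree
          • ok:
            Y ‖ Y  match
          • err:
            end ‖ end  match
          • more:
            Y ‖ Y  match
      • ack:
        ?Str ‖ !Str  match
          Y ‖ Y  match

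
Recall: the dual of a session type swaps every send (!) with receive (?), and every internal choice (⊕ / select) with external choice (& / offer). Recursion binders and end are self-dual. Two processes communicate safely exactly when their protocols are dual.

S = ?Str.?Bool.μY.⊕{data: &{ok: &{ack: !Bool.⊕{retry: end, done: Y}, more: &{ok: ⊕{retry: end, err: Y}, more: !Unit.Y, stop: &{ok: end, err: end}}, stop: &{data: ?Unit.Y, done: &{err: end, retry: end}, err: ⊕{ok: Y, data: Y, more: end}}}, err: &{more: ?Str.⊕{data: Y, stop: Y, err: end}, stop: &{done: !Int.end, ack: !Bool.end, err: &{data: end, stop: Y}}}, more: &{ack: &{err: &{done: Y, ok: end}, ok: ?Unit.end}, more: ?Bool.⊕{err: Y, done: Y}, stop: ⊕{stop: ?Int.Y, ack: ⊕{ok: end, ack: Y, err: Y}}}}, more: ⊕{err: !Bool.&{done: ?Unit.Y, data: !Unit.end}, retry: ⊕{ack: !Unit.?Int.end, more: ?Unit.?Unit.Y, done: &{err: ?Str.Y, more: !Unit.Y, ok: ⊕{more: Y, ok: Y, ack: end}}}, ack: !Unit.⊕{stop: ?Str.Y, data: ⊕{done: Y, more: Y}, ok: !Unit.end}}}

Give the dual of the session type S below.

?Str → !Str
  ?Bool → !Bool
    μY → μY  (μ self-dual)
      ⊕{data,more} → &{data,more}  (select→offer)
        case data:
          &{ok,err,more} → ⊕{ok,err,more}  (external→internal)
            case ok:
              &{ack,more,stop} → ⊕{ack,more,stop}  (external→internal)
                case ack:
                  !Bool → ?Bool
                    ⊕{retry,done} → &{retry,done}  (select→offer)
                      case retry:
                        end ↦ end
                      case done:
                        Y ↦ Y
                case more:
                  &{ok,more,stop} → ⊕{ok,more,stop}  (external→internal)
                    case ok:
                      ⊕{retry,err} → &{retry,err}  (select→offer)
                        case retry:
                          end ↦ end
                        case err:
                          Y ↦ Y
                    case more:
                      !Unit → ?Unit
                        Y ↦ Y
                    case stop:
                      &{ok,err} → ⊕{ok,err}  (external→internal)
                        case ok:
                          end ↦ end
                        case err:
                          end ↦ end
                case stop:
                  &{data,done,err} → ⊕{data,done,err}  (external→internal)
                    case data:
                      ?Unit → !Unit
                        Y ↦ Y
                    case done:
                      &{err,retry} → ⊕{err,retry}  (external→internal)
                        case err:
                          end ↦ end
                        case retry:
                          end ↦ end
                    case err:
                      ⊕{ok,data,more} → &{ok,data,more}  (select→offer)
                        case ok:
                          Y ↦ Y
                        case data:
                          Y ↦ Y
                        case more:
                          end ↦ end
            case err:
              &{more,stop} → ⊕{more,stop}  (external→internal)
                case more:
                  ?Str → !Str
                    ⊕{data,stop,err} → &{data,stop,err}  (select→offer)
                      case data:
                        Y ↦ Y
                      case stop:
                        Y ↦ Y
                      case err:
                        end ↦ end
                case stop:
                  &{done,ack,err} → ⊕{done,ack,err}  (external→internal)
                    case done:
                      !Int → ?Int
                        end ↦ end
                    case ack:
                      !Bool → ?Bool
                        end ↦ end
                    case err:
                      &{data,stop} → ⊕{data,stop}  (external→internal)
                        case data:
                          end ↦ end
                        case stop:
                          Y ↦ Y
            case more:
              &{ack,more,stop} → ⊕{ack,more,stop}  (external→internal)
                case ack:
                  &{err,ok} → ⊕{err,ok}  (external→internal)
                    case err:
                      &{done,ok} → ⊕{done,ok}  (external→internal)
                        case done:
                          Y ↦ Y
                        case ok:
                          end ↦ end
                    case ok:
                      ?Unit → !Unit
                        end ↦ end
                case more:
                  ?Bool → !Bool
                    ⊕{err,done} → &{err,done}  (select→offer)
                      case err:
                        Y ↦ Y
                      case done:
                        Y ↦ Y
                case stop:
                  ⊕{stop,ack} → &{stop,ack}  (select→offer)
                    case stop:
                      ?Int → !Int
                        Y ↦ Y
                    case ack:
                      ⊕{ok,ack,err} → &{ok,ack,err}  (select→offer)
                        case ok:
                          end ↦ end
                        case ack:
                          Y ↦ Y
                        case err:
                          Y ↦ Y
        case more:
          ⊕{err,retry,ack} → &{err,retry,ack}  (select→offer)
            case err:
              !Bool → ?Bool
                &{done,data} → ⊕{done,data}  (external→internal)
                  case done:
                    ?Unit → !Unit
                      Y ↦ Y
                  case data:
                    !Unit → ?Unit
                      end ↦ end
            case retry:
              ⊕{ack,more,done} → &{ack,more,done}  (select→offer)
                case ack:
                  !Unit → ?Unit
                    ?Int → !Int
                      end ↦ end
                case more:
                  ?Unit → !Unit
                    ?Unit → !Unit
                      Y ↦ Y
                case done:
                  &{err,more,ok} → ⊕{err,more,ok}  (external→internal)
                    case err:
                      ?Str → !Str
                        Y ↦ Y
                    case more:
                      !Unit → ?Unit
                        Y ↦ Y
                    case ok:
                      ⊕{more,ok,ack} → &{more,ok,ack}  (select→offer)
                        case more:
                          Y ↦ Y
                        case ok:
                          Y ↦ Y
                        case ack:
                          end ↦ end
            case ack:
              !Unit → ?Unit
                ⊕{stop,data,ok} → &{stop,data,ok}  (select→offer)
                  case stop:
                    ?Str → !Str
                      Y ↦ Y
                  case data:
                    ⊕{done,more} → &{done,more}  (select→offer)
                      case done:
                        Y ↦ Y
                      case more:
                        Y ↦ Y
                  case ok:
                    !Unit → ?Unit
                      end ↦ end

!Str.!Bool.μY.&{data: ⊕{ok: ⊕{ack: ?Bool.&{retry: end, done: Y}, more: ⊕{ok: &{retry: end, err: Y}, more: ?Unit.Y, stop: ⊕{ok: end, err: end}}, stop: ⊕{data: !Unit.Y, done: ⊕{err: end, retry: end}, err: &{ok: Y, data: Y, more: end}}}, err: ⊕{more: !Str.&{data: Y, stop: Y, err: end}, stop: ⊕{done: ?Int.end, ack: ?Bool.end, err: ⊕{data: end, stop: Y}}}, more: ⊕{ack: ⊕{err: ⊕{done: Y, ok: end}, ok: !Unit.end}, more: !Bool.&{err: Y, done: Y}, stop: &{stop: !Int.Y, ack: &{ok: end, ack: Y, err: Y}}}}, more: &{err: ?Bool.⊕{done: !Unit.Y, data: ?Unit.end}, retry: &{ack: ?Unit.!Int.end, more: !Unit.!Unit.Y, done: ⊕{err: !Str.Y, more: ?Unit.Y, ok: &{more: Y, ok: Y, ack: end}}}, ack: ?Unit.&{stop: !Str.Y, data: &{done: Y, more: Y}, ok: ?Unit.end}}}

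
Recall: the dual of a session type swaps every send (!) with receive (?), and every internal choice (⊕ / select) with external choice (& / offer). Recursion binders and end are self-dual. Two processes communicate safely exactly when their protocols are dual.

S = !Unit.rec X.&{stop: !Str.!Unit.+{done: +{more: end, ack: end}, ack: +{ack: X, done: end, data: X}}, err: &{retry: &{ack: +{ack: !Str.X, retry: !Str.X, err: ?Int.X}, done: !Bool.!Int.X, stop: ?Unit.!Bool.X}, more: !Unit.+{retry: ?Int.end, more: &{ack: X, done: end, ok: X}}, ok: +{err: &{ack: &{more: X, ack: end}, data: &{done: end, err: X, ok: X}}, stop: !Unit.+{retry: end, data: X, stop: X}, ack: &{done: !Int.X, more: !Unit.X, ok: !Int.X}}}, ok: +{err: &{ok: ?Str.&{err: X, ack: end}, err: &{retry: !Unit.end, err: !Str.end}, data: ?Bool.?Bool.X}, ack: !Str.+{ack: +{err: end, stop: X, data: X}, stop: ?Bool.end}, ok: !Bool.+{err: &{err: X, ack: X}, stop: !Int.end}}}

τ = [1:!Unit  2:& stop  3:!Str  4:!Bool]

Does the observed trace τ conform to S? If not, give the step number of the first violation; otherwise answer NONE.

4

step 1: !Unit  ok  now at rec X.…
step 2: & stop  ok  now at !Str.!Unit.+{done: +{more: end, ack: end}, ack: +{ack: rec X.…, done: end, data: rec X.…}}
step 3: !Str  ok  now at !Unit.+{done: +{more: end, ack: end}, ack: +{ack: rec X.…, done: end, data: rec X.…}}
step 4: got !Bool, protocol expects !Unit  ✗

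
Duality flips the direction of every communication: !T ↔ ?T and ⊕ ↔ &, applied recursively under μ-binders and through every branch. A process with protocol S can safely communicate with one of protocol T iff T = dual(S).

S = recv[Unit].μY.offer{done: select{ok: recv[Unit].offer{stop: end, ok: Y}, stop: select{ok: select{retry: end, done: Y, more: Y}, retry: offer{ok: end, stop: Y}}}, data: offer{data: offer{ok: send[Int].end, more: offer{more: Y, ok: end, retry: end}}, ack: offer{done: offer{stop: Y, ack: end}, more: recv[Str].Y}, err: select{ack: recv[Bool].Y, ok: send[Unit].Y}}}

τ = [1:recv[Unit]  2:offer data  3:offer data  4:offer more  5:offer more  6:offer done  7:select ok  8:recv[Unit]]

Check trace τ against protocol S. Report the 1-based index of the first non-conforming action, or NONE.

NONE

@1 recv[Unit]  ✓  cont: μY.…
@2 offer data  ✓  cont: offer{data: offer{ok: send[Int].end, more: offer{more: μY.…, ok: end, retry: end}}, ack: offer{done: offer{stop: μY.…, ack: end}, more: recv[Str].μY.…}, err: select{ack: recv[Bool].μY.…, ok: send[Unit].μY.…}}
@3 offer data  ✓  cont: offer{ok: send[Int].end, more: offer{more: μY.…, ok: end, retry: end}}
@4 offer more  ✓  cont: offer{more: μY.…, ok: end, retry: end}
@5 offer more  ✓  cont: μY.…
@6 offer done  ✓  cont: select{ok: recv[Unit].offer{stop: end, ok: μY.…}, stop: select{ok: select{retry: end, done: μY.…, more: μY.…}, retry: offer{ok: end, stop: μY.…}}}
@7 select ok  ✓  cont: recv[Unit].offer{stop: end, ok: μY.…}
@8 recv[Unit]  ✓  cont: offer{stop: end, ok: μY.…}
trace exhausted — no violation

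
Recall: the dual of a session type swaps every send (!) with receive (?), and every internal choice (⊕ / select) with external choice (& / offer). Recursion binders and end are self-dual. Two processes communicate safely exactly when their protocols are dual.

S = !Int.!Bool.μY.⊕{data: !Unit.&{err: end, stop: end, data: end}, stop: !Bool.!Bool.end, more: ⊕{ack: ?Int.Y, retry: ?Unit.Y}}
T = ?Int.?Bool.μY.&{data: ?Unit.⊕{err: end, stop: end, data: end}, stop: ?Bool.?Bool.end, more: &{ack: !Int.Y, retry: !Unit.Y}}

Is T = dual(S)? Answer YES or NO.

YES

!Int | ?Int  match
  !Bool | ?Bool  match
    μY | μY  match (μ self-dual)
      ⊕{data,stop,more} | &{data,stop,more}  match same labels
        [data]
          !Unit | ?Unit  match
            &{err,stop,data} | ⊕{err,stop,data}  match same labels
              [err]
                end | end  match
              [stop]
                end | end  match
              [data]
                end | end  match
        [stop]
          !Bool | ?Bool  match
            !Bool | ?Bool  match
              end | end  match
        [more]
          ⊕{ack,retry} | &{ack,retry}  match same labels
            [ack]
              ?Int | !Int  match
                Y | Y  match
            [retry]
              ?Unit | !Unit  match
                Y | Y  match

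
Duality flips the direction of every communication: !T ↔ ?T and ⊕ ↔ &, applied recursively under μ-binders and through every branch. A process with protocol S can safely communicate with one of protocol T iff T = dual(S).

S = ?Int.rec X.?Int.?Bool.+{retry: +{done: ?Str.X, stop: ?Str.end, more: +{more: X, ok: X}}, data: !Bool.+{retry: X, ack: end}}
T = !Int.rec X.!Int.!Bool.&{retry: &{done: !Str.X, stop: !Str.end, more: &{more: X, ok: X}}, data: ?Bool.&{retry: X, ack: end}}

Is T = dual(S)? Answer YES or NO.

YES

?Int ‖ !Int  ✓
  rec X ‖ rec X  ✓ (rec unchanged)
    ?Int ‖ !Int  ✓
      ?Bool ‖ !Bool  ✓
        +{retry,data} ‖ &{retry,data}  ✓ label sets agree
          • retry:
            +{done,stop,more} ‖ &{done,stop,more}  ✓ label sets agree
              • done:
                ?Str ‖ !Str  ✓
                  X ‖ X  ✓
              • stop:
                ?Str ‖ !Str  ✓
                  end ‖ end  ✓
              • more:
                +{more,ok} ‖ &{more,ok}  ✓ label sets agree
                  • more:
                    X ‖ X  ✓
                  • ok:
                    X ‖ X  ✓
          • data:
            !Bool ‖ ?Bool  ✓
              +{retry,ack} ‖ &{retry,ack}  ✓ label sets agree
                • retry:
                  X ‖ X  ✓
                • ack:
                  end ‖ end  ✓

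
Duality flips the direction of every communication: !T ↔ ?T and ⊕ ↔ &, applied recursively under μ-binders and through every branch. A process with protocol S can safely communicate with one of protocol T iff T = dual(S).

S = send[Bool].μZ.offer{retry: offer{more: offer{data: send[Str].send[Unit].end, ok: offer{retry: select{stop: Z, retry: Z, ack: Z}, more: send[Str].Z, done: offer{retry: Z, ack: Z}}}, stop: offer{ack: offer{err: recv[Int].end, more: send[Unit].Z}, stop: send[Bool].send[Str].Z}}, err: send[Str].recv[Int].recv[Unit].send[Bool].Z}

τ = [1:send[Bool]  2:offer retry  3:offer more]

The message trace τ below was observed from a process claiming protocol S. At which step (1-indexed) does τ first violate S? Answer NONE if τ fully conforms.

@1 send[Bool]  ✓  cont: μZ.…
@2 offer retry  ✓  cont: offer{more: offer{data: send[Str].send[Unit].end, ok: offer{retry: select{stop: μZ.…, retry: μZ.…, ack: μZ.…}, more: send[Str].μZ.…, done: offer{retry: μZ.…, ack: μZ.…}}}, stop: offer{ack: offer{err: recv[Int].end, more: send[Unit].μZ.…}, stop: send[Bool].send[Str].μZ.…}}
@3 offer more  ✓  cont: offer{data: send[Str].send[Unit].end, ok: offer{retry: select{stop: μZ.…, retry: μZ.…, ack: μZ.…}, more: send[Str].μZ.…, done: offer{retry: μZ.…, ack: μZ.…}}}
all 3 steps conform

NONE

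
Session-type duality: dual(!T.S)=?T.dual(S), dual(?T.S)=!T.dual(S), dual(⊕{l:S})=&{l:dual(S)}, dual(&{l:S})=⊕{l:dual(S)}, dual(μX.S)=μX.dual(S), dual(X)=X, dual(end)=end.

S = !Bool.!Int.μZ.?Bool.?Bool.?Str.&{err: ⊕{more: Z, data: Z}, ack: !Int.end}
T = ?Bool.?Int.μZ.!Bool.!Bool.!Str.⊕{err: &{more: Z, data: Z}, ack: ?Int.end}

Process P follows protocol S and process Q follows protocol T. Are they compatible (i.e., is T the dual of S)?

YES

!Bool vs ?Bool  match
  !Int vs ?Int  match
    μZ vs μZ  match (binder kept)
      ?Bool vs !Bool  match
        ?Bool vs !Bool  match
          ?Str vs !Str  match
            &{err,ack} vs ⊕{err,ack}  match label sets agree
              [err]
                ⊕{more,data} vs &{more,data}  match label sets agree
                  [more]
                    Z vs Z  match
                  [data]
                    Z vs Z  match
              [ack]
                !Int vs ?Int  match
                  end vs end  match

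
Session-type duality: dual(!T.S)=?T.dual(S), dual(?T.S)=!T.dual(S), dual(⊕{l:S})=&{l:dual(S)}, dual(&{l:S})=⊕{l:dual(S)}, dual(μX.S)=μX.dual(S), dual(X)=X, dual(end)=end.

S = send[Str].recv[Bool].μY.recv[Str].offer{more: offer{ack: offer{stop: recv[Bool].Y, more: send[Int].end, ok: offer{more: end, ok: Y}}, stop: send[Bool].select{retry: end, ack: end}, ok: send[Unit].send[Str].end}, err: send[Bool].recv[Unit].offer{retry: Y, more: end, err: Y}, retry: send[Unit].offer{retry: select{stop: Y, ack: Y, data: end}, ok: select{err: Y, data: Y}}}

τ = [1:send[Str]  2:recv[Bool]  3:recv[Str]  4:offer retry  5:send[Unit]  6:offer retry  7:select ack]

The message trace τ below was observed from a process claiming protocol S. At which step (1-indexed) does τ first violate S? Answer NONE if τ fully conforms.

NONE

step 1: send[Str]  ✓  residual = recv[Bool].μY.…
step 2: recv[Bool]  ✓  residual = μY.…
step 3: recv[Str]  ✓  residual = offer{more: offer{ack: offer{stop: recv[Bool].μY.…, more: send[Int].end, ok: offer{more: end, ok: μY.…}}, stop: send[Bool].select{retry: end, ack: end}, ok: send[Unit].send[Str].end}, err: send[Bool].recv[Unit].offer{retry: μY.…, more: end, err: μY.…}, retry: send[Unit].offer{retry: select{stop: μY.…, ack: μY.…, data: end}, ok: select{err: μY.…, data: μY.…}}}
step 4: offer retry  ✓  residual = send[Unit].offer{retry: select{stop: μY.…, ack: μY.…, data: end}, ok: select{err: μY.…, data: μY.…}}
step 5: send[Unit]  ✓  residual = offer{retry: select{stop: μY.…, ack: μY.…, data: end}, ok: select{err: μY.…, data: μY.…}}
step 6: offer retry  ✓  residual = select{stop: μY.…, ack: μY.…, data: end}
step 7: select ack  ✓  residual = μY.…
all 7 steps conform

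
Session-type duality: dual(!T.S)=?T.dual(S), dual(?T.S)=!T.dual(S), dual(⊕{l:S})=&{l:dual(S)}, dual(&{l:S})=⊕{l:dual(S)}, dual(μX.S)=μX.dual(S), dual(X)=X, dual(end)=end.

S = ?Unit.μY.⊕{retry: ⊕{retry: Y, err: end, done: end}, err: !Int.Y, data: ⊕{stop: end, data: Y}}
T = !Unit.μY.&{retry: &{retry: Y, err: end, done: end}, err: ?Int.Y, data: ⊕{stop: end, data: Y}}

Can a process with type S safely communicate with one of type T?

?Unit ‖ !Unit  ✓
  μY ‖ μY  ✓ (μ self-dual)
    ⊕{retry,err,data} ‖ &{retry,err,data}  ✓ label sets agree
      case retry:
        ⊕{retry,err,done} ‖ &{retry,err,done}  ✓ label sets agree
          case retry:
            Y ‖ Y  ✓
          case err:
            end ‖ end  ✓
          case done:
            end ‖ end  ✓
      case err:
        !Int ‖ ?Int  ✓
          Y ‖ Y  ✓
      case data:
        ⊕{stop,data} ‖ ⊕{stop,data}  ✗ choice polarity not flipped — not dual

NO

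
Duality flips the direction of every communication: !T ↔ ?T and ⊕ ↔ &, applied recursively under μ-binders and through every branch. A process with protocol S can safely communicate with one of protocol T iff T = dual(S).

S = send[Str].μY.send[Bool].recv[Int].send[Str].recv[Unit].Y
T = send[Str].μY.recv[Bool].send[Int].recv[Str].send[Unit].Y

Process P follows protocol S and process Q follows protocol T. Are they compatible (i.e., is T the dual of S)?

send[Str] | send[Str]  ✗ same direction on both sides — not dual

NO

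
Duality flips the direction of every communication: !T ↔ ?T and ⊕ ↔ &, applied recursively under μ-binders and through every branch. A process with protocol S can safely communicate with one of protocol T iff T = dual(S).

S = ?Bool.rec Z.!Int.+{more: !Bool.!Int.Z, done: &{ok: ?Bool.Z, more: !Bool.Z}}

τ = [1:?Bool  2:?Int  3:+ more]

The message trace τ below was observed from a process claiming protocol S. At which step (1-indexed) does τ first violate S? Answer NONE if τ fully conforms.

step 1: ?Bool  match  residual = rec Z.…
step 2: got ?Int, protocol expects !Int  ✗

2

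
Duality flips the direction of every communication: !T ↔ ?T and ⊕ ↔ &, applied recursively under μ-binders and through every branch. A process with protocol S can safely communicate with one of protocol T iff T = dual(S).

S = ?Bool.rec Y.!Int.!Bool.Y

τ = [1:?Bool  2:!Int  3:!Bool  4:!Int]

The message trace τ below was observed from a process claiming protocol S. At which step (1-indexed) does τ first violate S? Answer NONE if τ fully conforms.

NONE

@1 ?Bool  match  cont: rec Y.…
@2 !Int  match  cont: !Bool.rec Y.…
@3 !Bool  match  cont: rec Y.…
@4 !Int  match  cont: !Bool.rec Y.…
all 4 steps conform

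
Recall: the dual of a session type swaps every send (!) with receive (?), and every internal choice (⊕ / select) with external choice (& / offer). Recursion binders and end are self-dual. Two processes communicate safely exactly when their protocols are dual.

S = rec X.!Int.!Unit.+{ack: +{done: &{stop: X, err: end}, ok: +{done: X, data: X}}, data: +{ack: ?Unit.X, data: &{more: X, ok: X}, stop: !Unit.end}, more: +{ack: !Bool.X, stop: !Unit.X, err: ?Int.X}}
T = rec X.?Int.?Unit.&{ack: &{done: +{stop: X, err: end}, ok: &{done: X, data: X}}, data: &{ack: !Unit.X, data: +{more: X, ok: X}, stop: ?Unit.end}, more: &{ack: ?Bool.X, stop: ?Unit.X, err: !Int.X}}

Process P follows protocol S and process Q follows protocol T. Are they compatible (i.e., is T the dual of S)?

YES

rec X ‖ rec X  ✓ (μ self-dual)
  !Int ‖ ?Int  ✓
    !Unit ‖ ?Unit  ✓
      +{ack,data,more} ‖ &{ack,data,more}  ✓ labels match
        • ack:
          +{done,ok} ‖ &{done,ok}  ✓ labels match
            • done:
              &{stop,err} ‖ +{stop,err}  ✓ labels match
                • stop:
                  X ‖ X  ✓
                • err:
                  end ‖ end  ✓
            • ok:
              +{done,data} ‖ &{done,data}  ✓ labels match
                • done:
                  X ‖ X  ✓
                • data:
                  X ‖ X  ✓
        • data:
          +{ack,data,stop} ‖ &{ack,data,stop}  ✓ labels match
            • ack:
              ?Unit ‖ !Unit  ✓
                X ‖ X  ✓
            • data:
              &{more,ok} ‖ +{more,ok}  ✓ labels match
                • more:
                  X ‖ X  ✓
                • ok:
                  X ‖ X  ✓
            • stop:
              !Unit ‖ ?Unit  ✓
                end ‖ end  ✓
        • more:
          +{ack,stop,err} ‖ &{ack,stop,err}  ✓ labels match
            • ack:
              !Bool ‖ ?Bool  ✓
                X ‖ X  ✓
            • stop:
              !Unit ‖ ?Unit  ✓
                X ‖ X  ✓
            • err:
              ?Int ‖ !Int  ✓
                X ‖ X  ✓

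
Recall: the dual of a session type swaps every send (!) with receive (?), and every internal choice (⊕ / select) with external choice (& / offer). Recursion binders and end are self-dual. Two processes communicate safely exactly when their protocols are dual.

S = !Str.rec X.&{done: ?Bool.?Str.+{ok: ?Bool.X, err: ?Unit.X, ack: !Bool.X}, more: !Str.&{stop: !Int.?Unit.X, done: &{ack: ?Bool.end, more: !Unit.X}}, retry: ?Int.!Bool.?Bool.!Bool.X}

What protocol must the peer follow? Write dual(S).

!Str = ?Str
  rec X = rec X  (rec unchanged)
    &{done,more,retry} = +{done,more,retry}  (&→⊕)
      • done:
        ?Bool = !Bool
          ?Str = !Str
            +{ok,err,ack} = &{ok,err,ack}  (⊕→&)
              • ok:
                ?Bool = !Bool
                  dual(X) = X
              • err:
                ?Unit = !Unit
                  dual(X) = X
              • ack:
                !Bool = ?Bool
                  dual(X) = X
      • more:
        !Str = ?Str
          &{stop,done} = +{stop,done}  (&→⊕)
            • stop:
              !Int = ?Int
                ?Unit = !Unit
                  dual(X) = X
            • done:
              &{ack,more} = +{ack,more}  (&→⊕)
                • ack:
                  ?Bool = !Bool
                    dual(end) = end
                • more:
                  !Unit = ?Unit
                    dual(X) = X
      • retry:
        ?Int = !Int
          !Bool = ?Bool
            ?Bool = !Bool
              !Bool = ?Bool
                dual(X) = X

?Str.rec X.+{done: !Bool.!Str.&{ok: !Bool.X, err: !Unit.X, ack: ?Bool.X}, more: ?Str.+{stop: ?Int.!Unit.X, done: +{ack: !Bool.end, more: ?Unit.X}}, retry: !Int.?Bool.!Bool.?Bool.X}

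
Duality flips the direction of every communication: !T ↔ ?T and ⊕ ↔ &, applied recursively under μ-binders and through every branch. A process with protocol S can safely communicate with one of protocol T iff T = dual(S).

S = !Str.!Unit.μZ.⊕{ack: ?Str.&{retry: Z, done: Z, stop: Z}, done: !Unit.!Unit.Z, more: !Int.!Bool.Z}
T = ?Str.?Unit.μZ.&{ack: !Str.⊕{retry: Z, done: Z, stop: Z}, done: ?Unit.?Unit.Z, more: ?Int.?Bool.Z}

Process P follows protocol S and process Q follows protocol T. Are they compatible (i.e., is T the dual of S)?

!Str vs ?Str  ✓
  !Unit vs ?Unit  ✓
    μZ vs μZ  ✓ (μ self-dual)
      ⊕{ack,done,more} vs &{ack,done,more}  ✓ label sets agree
        [ack]
          ?Str vs !Str  ✓
            &{retry,done,stop} vs ⊕{retry,done,stop}  ✓ label sets agree
              [retry]
                Z vs Z  ✓
              [done]
                Z vs Z  ✓
              [stop]
                Z vs Z  ✓
        [done]
          !Unit vs ?Unit  ✓
            !Unit vs ?Unit  ✓
              Z vs Z  ✓
        [more]
          !Int vs ?Int  ✓
            !Bool vs ?Bool  ✓
              Z vs Z  ✓

YES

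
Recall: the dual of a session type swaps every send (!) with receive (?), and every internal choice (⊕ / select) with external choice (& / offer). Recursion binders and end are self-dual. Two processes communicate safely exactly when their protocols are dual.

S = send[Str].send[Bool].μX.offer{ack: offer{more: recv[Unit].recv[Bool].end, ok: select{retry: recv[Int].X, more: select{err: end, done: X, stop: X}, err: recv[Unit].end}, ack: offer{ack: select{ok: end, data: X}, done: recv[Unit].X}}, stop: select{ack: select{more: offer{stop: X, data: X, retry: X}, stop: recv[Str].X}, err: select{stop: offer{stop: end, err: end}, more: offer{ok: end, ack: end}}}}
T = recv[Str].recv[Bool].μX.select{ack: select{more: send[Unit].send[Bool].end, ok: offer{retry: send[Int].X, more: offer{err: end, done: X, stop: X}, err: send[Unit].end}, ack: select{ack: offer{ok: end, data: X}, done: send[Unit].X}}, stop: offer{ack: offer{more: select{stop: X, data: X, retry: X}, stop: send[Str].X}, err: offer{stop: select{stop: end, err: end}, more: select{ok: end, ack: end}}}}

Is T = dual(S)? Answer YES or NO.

send[Str] vs recv[Str]  match
  send[Bool] vs recv[Bool]  match
    μX vs μX  match (binder kept)
      offer{ack,stop} vs select{ack,stop}  match label sets agree
        case ack:
          offer{more,ok,ack} vs select{more,ok,ack}  match label sets agree
            case more:
              recv[Unit] vs send[Unit]  match
                recv[Bool] vs send[Bool]  match
                  end vs end  match
            case ok:
              select{retry,more,err} vs offer{retry,more,err}  match label sets agree
                case retry:
                  recv[Int] vs send[Int]  match
                    X vs X  match
                case more:
                  select{err,done,stop} vs offer{err,done,stop}  match label sets agree
                    case err:
                      end vs end  match
                    case done:
                      X vs X  match
                    case stop:
                      X vs X  match
                case err:
                  recv[Unit] vs send[Unit]  match
                    end vs end  match
            case ack:
              offer{ack,done} vs select{ack,done}  match label sets agree
                case ack:
                  select{ok,data} vs offer{ok,data}  match label sets agree
                    case ok:
                      end vs end  match
                    case data:
                      X vs X  match
                case done:
                  recv[Unit] vs send[Unit]  match
                    X vs X  match
        case stop:
          select{ack,err} vs offer{ack,err}  match label sets agree
            case ack:
              select{more,stop} vs offer{more,stop}  match label sets agree
                case more:
                  offer{stop,data,retry} vs select{stop,data,retry}  match label sets agree
                    case stop:
                      X vs X  match
                    case data:
                      X vs X  match
                    case retry:
                      X vs X  match
                case stop:
                  recv[Str] vs send[Str]  match
                    X vs X  match
            case err:
              select{stop,more} vs offer{stop,more}  match label sets agree
                case stop:
                  offer{stop,err} vs select{stop,err}  match label sets agree
                    case stop:
                      end vs end  match
                    case err:
                      end vs end  match
                case more:
                  offer{ok,ack} vs select{ok,ack}  match label sets agree
                    case ok:
                      end vs end  match
                    case ack:
                      end vs end  match

YES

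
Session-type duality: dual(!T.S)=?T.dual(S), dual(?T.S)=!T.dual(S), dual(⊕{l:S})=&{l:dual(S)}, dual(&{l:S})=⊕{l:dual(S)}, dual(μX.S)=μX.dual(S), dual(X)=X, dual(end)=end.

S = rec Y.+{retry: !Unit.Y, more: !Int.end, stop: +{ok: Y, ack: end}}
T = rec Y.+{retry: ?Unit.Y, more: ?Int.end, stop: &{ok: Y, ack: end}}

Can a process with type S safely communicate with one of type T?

NO

rec Y vs rec Y  ✓ (μ self-dual)
  +{retry,more,stop} vs +{retry,more,stop}  ✗ choice polarity not flipped — not dual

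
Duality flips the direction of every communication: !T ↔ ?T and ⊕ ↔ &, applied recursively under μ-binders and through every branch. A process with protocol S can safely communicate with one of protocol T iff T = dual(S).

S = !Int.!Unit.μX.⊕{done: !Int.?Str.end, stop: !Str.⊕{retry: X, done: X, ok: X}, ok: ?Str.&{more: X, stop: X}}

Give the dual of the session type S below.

!Int ↦ ?Int
  !Unit ↦ ?Unit
    μX ↦ μX  (μ self-dual)
      ⊕{done,stop,ok} ↦ &{done,stop,ok}  (internal→external)
        [done]
          !Int ↦ ?Int
            ?Str ↦ !Str
              dual(end) = end
        [stop]
          !Str ↦ ?Str
            ⊕{retry,done,ok} ↦ &{retry,done,ok}  (internal→external)
              [retry]
                dual(X) = X
              [done]
                dual(X) = X
              [ok]
                dual(X) = X
        [ok]
          ?Str ↦ !Str
            &{more,stop} ↦ ⊕{more,stop}  (&→⊕)
              [more]
                dual(X) = X
              [stop]
                dual(X) = X

?Int.?Unit.μX.&{done: ?Int.!Str.end, stop: ?Str.&{retry: X, done: X, ok: X}, ok: !Str.⊕{more: X, stop: X}}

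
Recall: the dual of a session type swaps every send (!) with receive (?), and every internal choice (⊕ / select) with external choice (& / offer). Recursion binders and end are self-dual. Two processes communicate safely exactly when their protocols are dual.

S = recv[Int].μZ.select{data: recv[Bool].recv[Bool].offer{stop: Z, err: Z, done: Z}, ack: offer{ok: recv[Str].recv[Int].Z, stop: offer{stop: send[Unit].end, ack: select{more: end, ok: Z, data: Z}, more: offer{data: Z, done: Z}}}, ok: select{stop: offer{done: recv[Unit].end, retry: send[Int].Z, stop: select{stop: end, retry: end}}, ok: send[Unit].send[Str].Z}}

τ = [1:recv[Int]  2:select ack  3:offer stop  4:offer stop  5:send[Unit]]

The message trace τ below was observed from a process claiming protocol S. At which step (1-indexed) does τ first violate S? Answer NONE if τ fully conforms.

NONE

step 1: recv[Int]  match  cont: μZ.…
step 2: select ack  match  cont: offer{ok: recv[Str].recv[Int].μZ.…, stop: offer{stop: send[Unit].end, ack: select{more: end, ok: μZ.…, data: μZ.…}, more: offer{data: μZ.…, done: μZ.…}}}
step 3: offer stop  match  cont: offer{stop: send[Unit].end, ack: select{more: end, ok: μZ.…, data: μZ.…}, more: offer{data: μZ.…, done: μZ.…}}
step 4: offer stop  match  cont: send[Unit].end
step 5: send[Unit]  match  cont: end
trace exhausted — no violation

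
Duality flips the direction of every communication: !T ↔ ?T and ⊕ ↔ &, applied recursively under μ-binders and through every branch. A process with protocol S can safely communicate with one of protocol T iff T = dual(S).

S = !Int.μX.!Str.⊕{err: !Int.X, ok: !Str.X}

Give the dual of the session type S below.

!Int ↦ ?Int
  μX ↦ μX  (binder kept)
    !Str ↦ ?Str
      ⊕{err,ok} ↦ &{err,ok}  (⊕→&)
        case err:
          !Int ↦ ?Int
            X self-dual
        case ok:
          !Str ↦ ?Str
            X self-dual

?Int.μX.?Str.&{err: ?Int.X, ok: ?Str.X}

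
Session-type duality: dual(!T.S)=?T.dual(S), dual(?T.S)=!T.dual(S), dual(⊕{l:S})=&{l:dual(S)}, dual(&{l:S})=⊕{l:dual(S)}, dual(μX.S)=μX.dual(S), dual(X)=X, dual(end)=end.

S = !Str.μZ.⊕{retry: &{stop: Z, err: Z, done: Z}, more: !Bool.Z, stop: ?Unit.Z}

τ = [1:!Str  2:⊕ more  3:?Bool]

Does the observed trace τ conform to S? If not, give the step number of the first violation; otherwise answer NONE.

[1] !Str  match  state: μZ.…
[2] ⊕ more  match  state: !Bool.μZ.…
[3] got ?Bool, protocol expects !Bool  ✗

3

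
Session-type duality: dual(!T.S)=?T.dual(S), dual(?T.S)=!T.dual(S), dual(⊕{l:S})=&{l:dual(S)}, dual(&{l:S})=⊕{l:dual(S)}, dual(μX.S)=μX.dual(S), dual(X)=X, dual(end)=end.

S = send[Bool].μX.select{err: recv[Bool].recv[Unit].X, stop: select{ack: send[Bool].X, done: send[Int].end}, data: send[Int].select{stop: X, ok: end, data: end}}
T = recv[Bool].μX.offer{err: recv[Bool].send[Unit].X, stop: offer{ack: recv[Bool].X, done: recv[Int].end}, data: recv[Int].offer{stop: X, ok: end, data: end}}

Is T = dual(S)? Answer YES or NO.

NO

send[Bool] vs recv[Bool]  ok
  μX vs μX  ok (rec unchanged)
    select{err,stop,data} vs offer{err,stop,data}  ok same labels
      [err]
        recv[Bool] vs recv[Bool]  ✗ same direction on both sides — not dual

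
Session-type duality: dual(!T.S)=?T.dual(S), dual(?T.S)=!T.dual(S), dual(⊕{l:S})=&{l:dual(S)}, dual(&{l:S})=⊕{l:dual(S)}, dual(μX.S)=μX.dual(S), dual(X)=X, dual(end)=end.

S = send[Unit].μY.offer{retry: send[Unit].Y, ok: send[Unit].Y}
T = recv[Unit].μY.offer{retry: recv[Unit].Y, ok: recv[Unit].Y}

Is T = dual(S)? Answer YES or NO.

send[Unit] ‖ recv[Unit]  ✓
  μY ‖ μY  ✓ (rec unchanged)
    offer{retry,ok} ‖ offer{retry,ok}  ✗ choice polarity not flipped — not dual

NO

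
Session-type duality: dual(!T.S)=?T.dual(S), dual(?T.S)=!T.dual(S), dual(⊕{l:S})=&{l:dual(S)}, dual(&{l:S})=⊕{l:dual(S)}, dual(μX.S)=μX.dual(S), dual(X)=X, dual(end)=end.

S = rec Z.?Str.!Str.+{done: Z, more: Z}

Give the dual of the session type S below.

rec Z ↦ rec Z  (μ self-dual)
  ?Str ↦ !Str
    !Str ↦ ?Str
      +{done,more} ↦ &{done,more}  (select→offer)
        case done:
          Z self-dual
        case more:
          Z self-dual

rec Z.!Str.?Str.&{done: Z, more: Z}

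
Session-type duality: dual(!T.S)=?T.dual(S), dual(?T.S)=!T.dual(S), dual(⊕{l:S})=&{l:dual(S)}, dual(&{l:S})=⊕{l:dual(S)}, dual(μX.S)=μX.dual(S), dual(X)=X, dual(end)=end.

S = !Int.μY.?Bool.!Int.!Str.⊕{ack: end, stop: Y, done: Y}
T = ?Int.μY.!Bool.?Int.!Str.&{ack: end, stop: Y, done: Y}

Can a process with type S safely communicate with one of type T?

NO

!Int ‖ ?Int  ✓
  μY ‖ μY  ✓ (binder kept)
    ?Bool ‖ !Bool  ✓
      !Int ‖ ?Int  ✓
        !Str ‖ !Str  ✗ same direction on both sides — not dual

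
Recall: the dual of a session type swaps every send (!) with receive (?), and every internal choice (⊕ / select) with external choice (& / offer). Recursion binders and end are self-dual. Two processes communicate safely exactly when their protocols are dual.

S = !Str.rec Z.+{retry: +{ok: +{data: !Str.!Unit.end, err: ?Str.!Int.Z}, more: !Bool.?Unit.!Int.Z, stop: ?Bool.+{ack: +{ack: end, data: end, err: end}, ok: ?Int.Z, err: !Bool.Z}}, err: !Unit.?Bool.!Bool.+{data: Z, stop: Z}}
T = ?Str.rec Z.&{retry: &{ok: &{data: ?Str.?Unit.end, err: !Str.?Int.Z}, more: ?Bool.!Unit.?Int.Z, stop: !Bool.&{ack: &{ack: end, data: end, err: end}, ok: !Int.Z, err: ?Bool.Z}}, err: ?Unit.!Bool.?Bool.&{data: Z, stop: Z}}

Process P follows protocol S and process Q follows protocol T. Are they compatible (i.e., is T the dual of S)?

!Str vs ?Str  match
  rec Z vs rec Z  match (binder kept)
    +{retry,err} vs &{retry,err}  match same labels
      • retry:
        +{ok,more,stop} vs &{ok,more,stop}  match same labels
          • ok:
            +{data,err} vs &{data,err}  match same labels
              • data:
                !Str vs ?Str  match
                  !Unit vs ?Unit  match
                    end vs end  match
              • err:
                ?Str vs !Str  match
                  !Int vs ?Int  match
                    Z vs Z  match
          • more:
            !Bool vs ?Bool  match
              ?Unit vs !Unit  match
                !Int vs ?Int  match
                  Z vs Z  match
          • stop:
            ?Bool vs !Bool  match
              +{ack,ok,err} vs &{ack,ok,err}  match same labels
                • ack:
                  +{ack,data,err} vs &{ack,data,err}  match same labels
                    • ack:
                      end vs end  match
                    • data:
                      end vs end  match
                    • err:
                      end vs end  match
                • ok:
                  ?Int vs !Int  match
                    Z vs Z  match
                • err:
                  !Bool vs ?Bool  match
                    Z vs Z  match
      • err:
        !Unit vs ?Unit  match
          ?Bool vs !Bool  match
            !Bool vs ?Bool  match
              +{data,stop} vs &{data,stop}  match same labels
                • data:
                  Z vs Z  match
                • stop:
                  Z vs Z  match

YES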